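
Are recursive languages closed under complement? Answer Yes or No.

Yes

Run the decider for L and flip its answer; since the decider halts on every input, this decides the complement.
So the recursive languages are closed under complement.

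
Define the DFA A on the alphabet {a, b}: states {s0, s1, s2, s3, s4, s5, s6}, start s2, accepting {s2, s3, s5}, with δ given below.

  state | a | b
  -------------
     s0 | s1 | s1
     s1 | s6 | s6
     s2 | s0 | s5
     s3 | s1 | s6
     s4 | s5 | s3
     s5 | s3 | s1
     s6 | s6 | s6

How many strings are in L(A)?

The useful subgraph on states {s2, s3, s5} is acyclic, so L(A) is finite; the longest accepting path visits 3 useful states, giving maximum string length 2.
Counting accepting paths from s2 by length: 1 of length 0, 1 of length 1, 1 of length 2. Total 3.

3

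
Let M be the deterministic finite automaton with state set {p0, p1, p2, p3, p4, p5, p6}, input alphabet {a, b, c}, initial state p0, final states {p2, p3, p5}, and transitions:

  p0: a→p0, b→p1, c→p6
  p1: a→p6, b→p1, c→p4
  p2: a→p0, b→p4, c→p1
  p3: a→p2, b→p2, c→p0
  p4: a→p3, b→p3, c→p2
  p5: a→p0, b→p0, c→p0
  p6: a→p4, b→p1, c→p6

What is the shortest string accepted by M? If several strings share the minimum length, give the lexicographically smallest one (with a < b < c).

A breadth-first search from p0 reaches an accepting state first via the path p0 → p1 → p4 → p3 on input bca.
No string of length < 3 is accepted (BFS exhausts all shorter strings without reaching an accepting state), and bca is the lexicographically least accepting string of length 3.

bca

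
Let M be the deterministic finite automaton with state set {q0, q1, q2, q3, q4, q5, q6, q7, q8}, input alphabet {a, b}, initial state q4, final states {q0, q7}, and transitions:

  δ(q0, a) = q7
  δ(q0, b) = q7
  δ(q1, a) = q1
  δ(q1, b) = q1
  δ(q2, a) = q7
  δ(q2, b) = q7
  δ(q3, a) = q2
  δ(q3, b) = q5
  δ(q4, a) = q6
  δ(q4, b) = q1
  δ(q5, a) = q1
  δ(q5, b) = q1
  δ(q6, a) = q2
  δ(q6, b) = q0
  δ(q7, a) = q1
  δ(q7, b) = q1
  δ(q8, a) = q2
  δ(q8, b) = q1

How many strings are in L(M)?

5

The useful subgraph on states {q0, q2, q4, q6, q7} is acyclic, so L(M) is finite; the longest accepting path visits 4 useful states, giving maximum string length 3.
Counting accepting paths from q4 by length: 1 of length 2, 4 of length 3. Total 5.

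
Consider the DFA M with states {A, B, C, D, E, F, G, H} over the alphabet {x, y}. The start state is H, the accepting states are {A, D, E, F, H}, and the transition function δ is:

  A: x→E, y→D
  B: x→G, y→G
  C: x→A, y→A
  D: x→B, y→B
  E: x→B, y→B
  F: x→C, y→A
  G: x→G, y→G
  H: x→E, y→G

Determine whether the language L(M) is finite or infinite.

The useful states (reachable from H and able to reach an accepting state) are {E, H}.
Restricted to these states the transition graph has no cycle, so every accepting path has bounded length and L is finite.

finite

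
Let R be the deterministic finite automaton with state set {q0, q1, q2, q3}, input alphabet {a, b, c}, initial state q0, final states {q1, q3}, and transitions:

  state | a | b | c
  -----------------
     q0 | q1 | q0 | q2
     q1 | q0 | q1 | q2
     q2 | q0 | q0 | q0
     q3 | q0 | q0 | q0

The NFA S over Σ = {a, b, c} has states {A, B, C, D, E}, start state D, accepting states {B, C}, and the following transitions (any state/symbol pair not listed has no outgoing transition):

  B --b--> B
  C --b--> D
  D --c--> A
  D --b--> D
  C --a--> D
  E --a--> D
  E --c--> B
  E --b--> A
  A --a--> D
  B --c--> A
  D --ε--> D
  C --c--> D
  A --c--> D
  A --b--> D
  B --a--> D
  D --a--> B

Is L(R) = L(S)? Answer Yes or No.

Yes

Exploring the product automaton R × S from the start pair (q0, D), following both machines on each input symbol, reaches 3 state pairs: (q0, D), (q1, B), (q2, A).
R accepts in {q1, q3} and S accepts in {B, C}. In every reachable pair the two components are either both accepting — (q1, B) — or both non-accepting, so no string is accepted by exactly one of the machines: L(R) \ L(S) and L(S) \ L(R) are both empty.
Hence every string is accepted by R iff it is accepted by S, and the two languages coincide.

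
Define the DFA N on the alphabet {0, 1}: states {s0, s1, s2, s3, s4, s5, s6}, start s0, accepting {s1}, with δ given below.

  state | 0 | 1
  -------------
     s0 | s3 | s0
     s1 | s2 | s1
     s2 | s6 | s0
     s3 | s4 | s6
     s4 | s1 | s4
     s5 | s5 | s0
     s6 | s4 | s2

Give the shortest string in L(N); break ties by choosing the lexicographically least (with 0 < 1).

A breadth-first search from s0 reaches an accepting state first via the path s0 → s3 → s4 → s1 on input 000.
No string of length < 3 is accepted (BFS exhausts all shorter strings without reaching an accepting state), and 000 is the lexicographically least accepting string of length 3.

000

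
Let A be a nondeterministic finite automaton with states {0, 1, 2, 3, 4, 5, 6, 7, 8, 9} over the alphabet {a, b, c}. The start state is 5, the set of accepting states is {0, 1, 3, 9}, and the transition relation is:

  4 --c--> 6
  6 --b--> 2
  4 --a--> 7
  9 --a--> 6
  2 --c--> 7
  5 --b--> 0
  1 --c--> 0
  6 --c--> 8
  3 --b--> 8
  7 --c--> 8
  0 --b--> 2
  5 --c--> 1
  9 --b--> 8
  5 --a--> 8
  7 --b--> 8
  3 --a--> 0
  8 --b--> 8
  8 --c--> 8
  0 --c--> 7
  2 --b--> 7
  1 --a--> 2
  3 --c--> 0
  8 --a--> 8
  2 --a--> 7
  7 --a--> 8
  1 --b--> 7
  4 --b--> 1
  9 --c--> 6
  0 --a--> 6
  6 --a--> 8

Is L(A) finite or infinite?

The useful states (reachable from 5 and able to reach an accepting state) are {0, 1, 5}.
Restricted to these states the transition graph has no cycle, so every accepting path has bounded length and L is finite.

finite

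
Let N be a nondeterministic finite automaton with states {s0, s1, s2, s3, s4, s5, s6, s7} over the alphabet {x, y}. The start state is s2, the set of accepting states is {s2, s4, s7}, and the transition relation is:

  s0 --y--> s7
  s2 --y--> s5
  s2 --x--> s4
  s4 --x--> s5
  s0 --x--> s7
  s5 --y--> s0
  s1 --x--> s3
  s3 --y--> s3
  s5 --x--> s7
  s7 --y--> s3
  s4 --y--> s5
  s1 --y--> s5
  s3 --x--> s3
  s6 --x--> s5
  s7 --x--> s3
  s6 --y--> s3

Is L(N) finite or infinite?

The useful states (reachable from s2 and able to reach an accepting state) are {s0, s2, s4, s5, s7}.
Restricted to these states the transition graph has no cycle, so every accepting path has bounded length and L is finite.

finite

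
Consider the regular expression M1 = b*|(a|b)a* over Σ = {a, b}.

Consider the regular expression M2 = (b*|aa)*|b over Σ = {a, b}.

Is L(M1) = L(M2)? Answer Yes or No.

The string a is accepted by M1 but rejected by M2.
So L(M1) ≠ L(M2).

No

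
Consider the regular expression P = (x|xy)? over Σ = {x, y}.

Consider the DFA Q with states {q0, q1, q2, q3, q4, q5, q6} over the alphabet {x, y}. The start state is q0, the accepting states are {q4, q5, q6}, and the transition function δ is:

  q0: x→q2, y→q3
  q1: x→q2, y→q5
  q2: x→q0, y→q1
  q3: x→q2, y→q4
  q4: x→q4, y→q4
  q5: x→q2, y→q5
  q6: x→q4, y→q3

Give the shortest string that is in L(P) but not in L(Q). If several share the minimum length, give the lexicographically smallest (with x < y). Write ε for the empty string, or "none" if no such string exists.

The empty string ε is accepted by P but not by Q.
Since ε is the unique shortest string, it is the required witness.

ε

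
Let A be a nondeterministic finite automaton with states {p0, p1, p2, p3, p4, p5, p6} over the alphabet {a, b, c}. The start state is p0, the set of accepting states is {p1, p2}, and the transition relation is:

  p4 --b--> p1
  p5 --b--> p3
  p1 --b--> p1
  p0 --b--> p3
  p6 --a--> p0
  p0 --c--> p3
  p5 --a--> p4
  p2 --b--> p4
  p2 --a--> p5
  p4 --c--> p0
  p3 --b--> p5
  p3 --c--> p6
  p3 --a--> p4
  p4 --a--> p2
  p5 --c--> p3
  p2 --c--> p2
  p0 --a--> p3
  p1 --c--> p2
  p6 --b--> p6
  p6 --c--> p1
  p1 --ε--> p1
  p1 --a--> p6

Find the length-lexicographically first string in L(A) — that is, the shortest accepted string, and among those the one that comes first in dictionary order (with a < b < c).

aaa

A breadth-first search from p0 reaches an accepting state first via the path p0 → p3 → p4 → p2 on input aaa.
No string of length < 3 is accepted (BFS exhausts all shorter strings without reaching an accepting state), and aaa is the lexicographically least accepting string of length 3.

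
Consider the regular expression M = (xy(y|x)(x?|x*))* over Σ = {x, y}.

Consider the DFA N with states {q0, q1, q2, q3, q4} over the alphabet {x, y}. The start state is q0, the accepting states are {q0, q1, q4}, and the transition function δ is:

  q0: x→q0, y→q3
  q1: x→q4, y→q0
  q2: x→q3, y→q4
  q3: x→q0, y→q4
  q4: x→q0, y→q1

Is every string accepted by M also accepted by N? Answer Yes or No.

Converting the expression M to a DFA (subset construction, then merging equivalent states) gives the minimal DFA with states {m0, m1, m2, m3, m4, m5}, start state m0, accepting states {m0, m4, m5} and transitions m0: x→m1, y→m2; m1: x→m2, y→m3; m2: x→m2, y→m2; m3: x→m4, y→m4; m4: x→m5, y→m2; m5: x→m5, y→m3.
Exploring the product automaton M × N from the start pair (m0, q0), following both machines on each input symbol, reaches 10 state pairs: (m0, q0), (m1, q0), (m2, q3), (m2, q0), (m3, q3), (m2, q4), (m4, q0), (m4, q4), (m2, q1), (m5, q0).
M accepts in {m0, m4, m5} and N accepts in {q0, q1, q4}. The reachable pairs whose M-component is accepting are (m0, q0), (m4, q0), (m4, q4), (m5, q0); in each of them the N-component is accepting too, so the product for L(M) \ L(N) (M-component accepting, N-component rejecting) has no reachable accepting pair and the difference is empty.
Hence every string in L(M) is also in L(N).

Yes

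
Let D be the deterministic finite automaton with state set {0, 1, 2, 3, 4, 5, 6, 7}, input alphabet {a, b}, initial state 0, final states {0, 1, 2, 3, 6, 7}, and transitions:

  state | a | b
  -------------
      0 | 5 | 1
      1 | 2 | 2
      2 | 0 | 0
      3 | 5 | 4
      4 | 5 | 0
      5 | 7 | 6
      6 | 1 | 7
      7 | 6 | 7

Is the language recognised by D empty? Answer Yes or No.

No

The empty string ε is accepted: the run 0 ends in the accepting state 0.
Since at least one string is accepted, L(D) is not empty.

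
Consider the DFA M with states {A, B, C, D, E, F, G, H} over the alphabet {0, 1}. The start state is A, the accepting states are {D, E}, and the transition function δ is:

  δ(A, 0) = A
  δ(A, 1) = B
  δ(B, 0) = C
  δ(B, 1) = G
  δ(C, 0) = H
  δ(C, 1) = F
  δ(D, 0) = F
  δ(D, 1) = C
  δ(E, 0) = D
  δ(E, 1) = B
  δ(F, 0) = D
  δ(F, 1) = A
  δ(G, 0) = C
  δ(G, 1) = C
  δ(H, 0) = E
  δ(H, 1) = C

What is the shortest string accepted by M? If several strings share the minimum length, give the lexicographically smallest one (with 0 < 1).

A breadth-first search from A reaches an accepting state first via the path A → B → C → H → E on input 1000.
No string of length < 4 is accepted (BFS exhausts all shorter strings without reaching an accepting state), and 1000 is the lexicographically least accepting string of length 4.

1000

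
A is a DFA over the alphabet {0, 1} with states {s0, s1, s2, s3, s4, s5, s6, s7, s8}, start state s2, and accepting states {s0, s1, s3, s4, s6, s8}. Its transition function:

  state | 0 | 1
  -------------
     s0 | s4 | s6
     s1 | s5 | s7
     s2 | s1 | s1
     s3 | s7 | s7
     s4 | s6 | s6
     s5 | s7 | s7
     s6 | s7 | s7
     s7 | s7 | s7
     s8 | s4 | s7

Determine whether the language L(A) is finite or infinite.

finite

The useful states (reachable from s2 and able to reach an accepting state) are {s1, s2}.
Restricted to these states the transition graph has no cycle, so every accepting path has bounded length and L is finite.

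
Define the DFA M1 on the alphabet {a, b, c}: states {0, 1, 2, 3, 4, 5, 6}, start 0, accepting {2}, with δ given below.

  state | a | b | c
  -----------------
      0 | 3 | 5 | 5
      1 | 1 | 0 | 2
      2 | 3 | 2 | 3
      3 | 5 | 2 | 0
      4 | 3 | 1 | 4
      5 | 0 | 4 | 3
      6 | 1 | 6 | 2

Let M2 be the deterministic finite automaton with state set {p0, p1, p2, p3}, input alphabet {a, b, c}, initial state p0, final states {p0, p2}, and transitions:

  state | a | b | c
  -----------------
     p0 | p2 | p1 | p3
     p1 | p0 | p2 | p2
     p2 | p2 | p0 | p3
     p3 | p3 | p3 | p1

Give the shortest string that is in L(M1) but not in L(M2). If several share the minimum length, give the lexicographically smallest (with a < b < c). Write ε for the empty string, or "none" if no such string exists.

abb

The string abb is accepted by M1 but not by M2.
No shorter string lies in the difference, and abb is the lexicographically first length-3 string in L(M1) \ L(M2).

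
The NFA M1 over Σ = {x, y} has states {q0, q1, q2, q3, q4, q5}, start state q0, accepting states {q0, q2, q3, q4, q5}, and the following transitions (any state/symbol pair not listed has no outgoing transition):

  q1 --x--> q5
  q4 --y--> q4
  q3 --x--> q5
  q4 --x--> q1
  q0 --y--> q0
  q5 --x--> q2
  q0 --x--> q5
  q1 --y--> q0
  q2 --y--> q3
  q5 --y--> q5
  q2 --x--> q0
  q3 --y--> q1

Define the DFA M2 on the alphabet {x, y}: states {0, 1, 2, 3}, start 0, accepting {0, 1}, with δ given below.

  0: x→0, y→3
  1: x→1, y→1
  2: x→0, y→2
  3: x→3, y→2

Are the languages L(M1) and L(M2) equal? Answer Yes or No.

The string y is accepted by M1 but rejected by M2.
So L(M1) ≠ L(M2).

No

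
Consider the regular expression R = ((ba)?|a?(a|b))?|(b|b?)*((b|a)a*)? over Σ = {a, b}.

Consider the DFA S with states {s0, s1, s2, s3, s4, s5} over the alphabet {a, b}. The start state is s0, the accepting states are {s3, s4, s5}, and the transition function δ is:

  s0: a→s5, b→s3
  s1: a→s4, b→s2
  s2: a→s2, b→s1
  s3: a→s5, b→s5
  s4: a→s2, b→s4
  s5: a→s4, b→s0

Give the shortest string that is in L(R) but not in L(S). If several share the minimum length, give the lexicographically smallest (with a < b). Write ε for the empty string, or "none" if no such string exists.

The empty string ε is accepted by R but not by S.
Since ε is the unique shortest string, it is the required witness.

ε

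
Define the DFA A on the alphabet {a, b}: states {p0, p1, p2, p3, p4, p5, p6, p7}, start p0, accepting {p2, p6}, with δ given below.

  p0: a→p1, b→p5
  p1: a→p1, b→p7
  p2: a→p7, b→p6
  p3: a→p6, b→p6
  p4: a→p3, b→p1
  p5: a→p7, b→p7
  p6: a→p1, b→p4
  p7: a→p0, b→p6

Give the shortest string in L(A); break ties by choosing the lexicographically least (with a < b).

abb

A breadth-first search from p0 reaches an accepting state first via the path p0 → p1 → p7 → p6 on input abb.
No string of length < 3 is accepted (BFS exhausts all shorter strings without reaching an accepting state), and abb is the lexicographically least accepting string of length 3.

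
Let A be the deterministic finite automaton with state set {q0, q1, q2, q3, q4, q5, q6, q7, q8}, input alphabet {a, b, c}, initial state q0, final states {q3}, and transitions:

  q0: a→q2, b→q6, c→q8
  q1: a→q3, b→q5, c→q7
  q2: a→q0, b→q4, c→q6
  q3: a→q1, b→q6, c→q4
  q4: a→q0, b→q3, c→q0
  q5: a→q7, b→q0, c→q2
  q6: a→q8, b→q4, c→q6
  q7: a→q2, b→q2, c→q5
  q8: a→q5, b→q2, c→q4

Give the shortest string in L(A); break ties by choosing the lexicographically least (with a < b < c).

A breadth-first search from q0 reaches an accepting state first via the path q0 → q2 → q4 → q3 on input abb.
No string of length < 3 is accepted (BFS exhausts all shorter strings without reaching an accepting state), and abb is the lexicographically least accepting string of length 3.

abb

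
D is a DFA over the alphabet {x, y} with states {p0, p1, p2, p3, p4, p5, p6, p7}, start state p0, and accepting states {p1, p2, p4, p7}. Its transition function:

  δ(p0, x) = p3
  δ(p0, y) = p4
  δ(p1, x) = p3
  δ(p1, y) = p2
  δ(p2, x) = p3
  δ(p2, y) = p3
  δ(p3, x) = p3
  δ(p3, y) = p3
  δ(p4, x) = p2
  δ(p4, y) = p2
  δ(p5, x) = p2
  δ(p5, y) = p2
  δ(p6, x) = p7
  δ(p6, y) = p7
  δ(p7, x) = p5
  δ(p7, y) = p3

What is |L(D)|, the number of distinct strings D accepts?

The useful subgraph on states {p0, p2, p4} is acyclic, so L(D) is finite; the longest accepting path visits 3 useful states, giving maximum string length 2.
Counting accepting paths from p0 by length: 1 of length 1, 2 of length 2. Total 3.

3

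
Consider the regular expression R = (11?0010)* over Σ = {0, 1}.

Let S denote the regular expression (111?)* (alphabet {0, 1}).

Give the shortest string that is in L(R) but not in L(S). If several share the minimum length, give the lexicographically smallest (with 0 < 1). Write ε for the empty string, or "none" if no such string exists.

The string 10010 is accepted by R but not by S.
No shorter string lies in the difference, and 10010 is the lexicographically first length-5 string in L(R) \ L(S).

10010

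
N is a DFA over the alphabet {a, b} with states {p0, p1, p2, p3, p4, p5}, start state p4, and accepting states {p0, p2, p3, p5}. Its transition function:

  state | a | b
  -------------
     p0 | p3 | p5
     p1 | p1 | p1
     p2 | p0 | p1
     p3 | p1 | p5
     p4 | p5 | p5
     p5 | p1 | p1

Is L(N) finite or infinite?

finite

The useful states (reachable from p4 and able to reach an accepting state) are {p4, p5}.
Restricted to these states the transition graph has no cycle, so every accepting path has bounded length and L is finite.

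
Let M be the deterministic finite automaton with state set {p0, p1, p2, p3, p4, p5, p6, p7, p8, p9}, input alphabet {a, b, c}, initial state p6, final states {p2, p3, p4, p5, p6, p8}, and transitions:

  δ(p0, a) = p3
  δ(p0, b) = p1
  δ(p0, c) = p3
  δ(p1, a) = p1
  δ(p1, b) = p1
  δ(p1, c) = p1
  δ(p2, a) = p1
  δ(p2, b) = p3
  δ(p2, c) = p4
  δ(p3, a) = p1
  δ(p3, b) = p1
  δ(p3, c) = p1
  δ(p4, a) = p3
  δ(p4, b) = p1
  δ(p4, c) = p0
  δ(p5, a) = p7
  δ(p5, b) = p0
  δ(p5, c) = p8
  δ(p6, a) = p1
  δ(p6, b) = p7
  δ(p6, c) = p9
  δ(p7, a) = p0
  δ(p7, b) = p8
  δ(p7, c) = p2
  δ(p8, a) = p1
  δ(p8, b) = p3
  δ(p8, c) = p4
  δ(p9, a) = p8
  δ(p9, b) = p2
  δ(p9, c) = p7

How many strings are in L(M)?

The useful subgraph on states {p0, p2, p3, p4, p6, p7, p8, p9} is acyclic, so L(M) is finite; the longest accepting path visits 7 useful states, giving maximum string length 6.
Counting accepting paths from p6 by length: 1 of length 0, 4 of length 2, 12 of length 3, 10 of length 4, 10 of length 5, 4 of length 6. Total 41.

41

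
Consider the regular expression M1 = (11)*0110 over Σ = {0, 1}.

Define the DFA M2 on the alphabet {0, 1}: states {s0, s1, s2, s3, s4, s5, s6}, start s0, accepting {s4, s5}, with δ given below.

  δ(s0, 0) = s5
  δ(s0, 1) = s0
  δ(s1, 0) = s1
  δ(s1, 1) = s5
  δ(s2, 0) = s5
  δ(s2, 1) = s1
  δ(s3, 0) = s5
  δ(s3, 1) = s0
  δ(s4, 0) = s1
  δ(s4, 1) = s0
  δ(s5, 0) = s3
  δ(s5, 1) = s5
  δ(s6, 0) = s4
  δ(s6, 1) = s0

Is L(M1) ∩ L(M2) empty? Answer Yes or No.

Converting the expression M1 to a DFA (subset construction, then merging equivalent states) gives the minimal DFA with states {r0, r1, r2, r3, r4, r5, r6}, start state r0, accepting states {r6} and transitions r0: 0→r1, 1→r2; r1: 0→r3, 1→r4; r2: 0→r3, 1→r0; r3: 0→r3, 1→r3; r4: 0→r3, 1→r5; r5: 0→r6, 1→r3; r6: 0→r3, 1→r3.
Exploring the product automaton M1 × M2 from the start pair (r0, s0), following both machines on each input symbol, reaches 9 state pairs: (r0, s0), (r1, s5), (r2, s0), (r3, s3), (r4, s5), (r3, s5), (r3, s0), (r5, s5), (r6, s3).
M1 accepts in {r6} and M2 accepts in {s4, s5}; no reachable pair has both components accepting, so no string drives both machines to acceptance simultaneously and L(M1) ∩ L(M2) = ∅.
So no string is accepted by both, and the intersection is empty.

Yes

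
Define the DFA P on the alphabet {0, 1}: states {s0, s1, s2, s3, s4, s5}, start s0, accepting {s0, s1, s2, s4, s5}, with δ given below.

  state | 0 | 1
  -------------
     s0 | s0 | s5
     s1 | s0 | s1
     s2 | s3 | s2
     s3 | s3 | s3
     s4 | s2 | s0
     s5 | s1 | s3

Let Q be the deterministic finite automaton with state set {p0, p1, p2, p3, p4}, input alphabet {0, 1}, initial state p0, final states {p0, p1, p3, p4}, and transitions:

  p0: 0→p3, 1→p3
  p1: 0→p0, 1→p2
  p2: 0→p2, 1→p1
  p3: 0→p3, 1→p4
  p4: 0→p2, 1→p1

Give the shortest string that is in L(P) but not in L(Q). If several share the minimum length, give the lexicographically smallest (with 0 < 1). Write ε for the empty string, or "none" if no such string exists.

010

The string 010 is accepted by P but not by Q.
No shorter string lies in the difference, and 010 is the lexicographically first length-3 string in L(P) \ L(Q).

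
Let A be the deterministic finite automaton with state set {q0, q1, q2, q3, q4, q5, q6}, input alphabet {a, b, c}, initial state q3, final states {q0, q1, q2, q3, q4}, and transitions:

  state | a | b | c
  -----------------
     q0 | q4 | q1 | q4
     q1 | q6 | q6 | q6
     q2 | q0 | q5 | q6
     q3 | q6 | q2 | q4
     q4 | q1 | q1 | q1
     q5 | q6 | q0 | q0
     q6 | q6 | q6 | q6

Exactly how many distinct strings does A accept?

36

The useful subgraph on states {q0, q1, q2, q3, q4, q5} is acyclic, so L(A) is finite; the longest accepting path visits 6 useful states, giving maximum string length 5.
Counting accepting paths from q3 by length: 1 of length 0, 2 of length 1, 4 of length 2, 5 of length 3, 12 of length 4, 12 of length 5. Total 36.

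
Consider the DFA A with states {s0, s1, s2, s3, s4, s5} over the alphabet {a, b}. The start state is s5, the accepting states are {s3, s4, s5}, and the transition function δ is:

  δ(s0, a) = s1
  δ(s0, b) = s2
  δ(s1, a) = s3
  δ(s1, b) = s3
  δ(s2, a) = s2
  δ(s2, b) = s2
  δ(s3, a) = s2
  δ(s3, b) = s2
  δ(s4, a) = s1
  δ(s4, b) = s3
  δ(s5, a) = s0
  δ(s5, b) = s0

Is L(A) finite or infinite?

The useful states (reachable from s5 and able to reach an accepting state) are {s0, s1, s3, s5}.
Restricted to these states the transition graph has no cycle, so every accepting path has bounded length and L is finite.

finite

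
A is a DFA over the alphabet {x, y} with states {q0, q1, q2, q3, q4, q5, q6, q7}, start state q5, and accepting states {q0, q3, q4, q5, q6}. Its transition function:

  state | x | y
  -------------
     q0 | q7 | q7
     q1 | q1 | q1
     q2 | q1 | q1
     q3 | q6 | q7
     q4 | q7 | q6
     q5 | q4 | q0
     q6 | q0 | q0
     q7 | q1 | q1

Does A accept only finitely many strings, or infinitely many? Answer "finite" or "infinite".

The useful states (reachable from q5 and able to reach an accepting state) are {q0, q4, q5, q6}.
Restricted to these states the transition graph has no cycle, so every accepting path has bounded length and L is finite.

finite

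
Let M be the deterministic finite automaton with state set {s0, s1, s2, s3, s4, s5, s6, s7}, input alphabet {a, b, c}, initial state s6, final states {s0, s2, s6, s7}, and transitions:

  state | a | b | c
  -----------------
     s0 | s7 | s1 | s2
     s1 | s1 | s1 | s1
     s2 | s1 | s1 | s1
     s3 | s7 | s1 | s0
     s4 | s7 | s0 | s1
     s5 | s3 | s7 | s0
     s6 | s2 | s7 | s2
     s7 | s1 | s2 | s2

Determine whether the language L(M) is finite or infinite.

finite

The useful states (reachable from s6 and able to reach an accepting state) are {s2, s6, s7}.
Restricted to these states the transition graph has no cycle, so every accepting path has bounded length and L is finite.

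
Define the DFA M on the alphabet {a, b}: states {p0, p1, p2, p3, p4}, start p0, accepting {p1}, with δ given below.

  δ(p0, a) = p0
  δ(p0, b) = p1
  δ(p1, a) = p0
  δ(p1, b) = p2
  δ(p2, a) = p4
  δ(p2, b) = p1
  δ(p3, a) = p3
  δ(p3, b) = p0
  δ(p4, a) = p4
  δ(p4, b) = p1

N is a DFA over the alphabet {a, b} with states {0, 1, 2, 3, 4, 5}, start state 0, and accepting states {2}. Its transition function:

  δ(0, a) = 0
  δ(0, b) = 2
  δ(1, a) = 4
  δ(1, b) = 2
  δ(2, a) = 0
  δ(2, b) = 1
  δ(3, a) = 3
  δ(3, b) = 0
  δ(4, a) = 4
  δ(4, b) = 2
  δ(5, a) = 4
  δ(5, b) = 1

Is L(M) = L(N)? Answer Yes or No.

Yes

Exploring the product automaton M × N from the start pair (p0, 0), following both machines on each input symbol, reaches 4 state pairs: (p0, 0), (p1, 2), (p2, 1), (p4, 4).
M accepts in {p1} and N accepts in {2}. In every reachable pair the two components are either both accepting — (p1, 2) — or both non-accepting, so no string is accepted by exactly one of the machines: L(M) \ L(N) and L(N) \ L(M) are both empty.
Hence every string is accepted by M iff it is accepted by N, and the two languages coincide.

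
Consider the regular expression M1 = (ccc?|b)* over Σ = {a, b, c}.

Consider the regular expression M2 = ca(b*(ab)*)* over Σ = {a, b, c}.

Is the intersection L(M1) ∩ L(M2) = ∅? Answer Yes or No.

Yes

Converting the expression M1 to a DFA (subset construction, then merging equivalent states) gives the minimal DFA with states {r0, r1, r2, r3}, start state r0, accepting states {r0, r3} and transitions r0: a→r1, b→r0, c→r2; r1: a→r1, b→r1, c→r1; r2: a→r1, b→r1, c→r3; r3: a→r1, b→r0, c→r3.
Converting the expression M2 to a DFA (subset construction, then merging equivalent states) gives the minimal DFA with states {t0, t1, t2, t3, t4}, start state t0, accepting states {t3} and transitions t0: a→t1, b→t1, c→t2; t1: a→t1, b→t1, c→t1; t2: a→t3, b→t1, c→t1; t3: a→t4, b→t3, c→t1; t4: a→t1, b→t3, c→t1.
Exploring the product automaton M1 × M2 from the start pair (r0, t0), following both machines on each input symbol, reaches 8 state pairs: (r0, t0), (r1, t1), (r0, t1), (r2, t2), (r2, t1), (r1, t3), (r3, t1), (r1, t4).
M1 accepts in {r0, r3} and M2 accepts in {t3}; no reachable pair has both components accepting, so no string drives both machines to acceptance simultaneously and L(M1) ∩ L(M2) = ∅.
So no string is accepted by both, and the intersection is empty.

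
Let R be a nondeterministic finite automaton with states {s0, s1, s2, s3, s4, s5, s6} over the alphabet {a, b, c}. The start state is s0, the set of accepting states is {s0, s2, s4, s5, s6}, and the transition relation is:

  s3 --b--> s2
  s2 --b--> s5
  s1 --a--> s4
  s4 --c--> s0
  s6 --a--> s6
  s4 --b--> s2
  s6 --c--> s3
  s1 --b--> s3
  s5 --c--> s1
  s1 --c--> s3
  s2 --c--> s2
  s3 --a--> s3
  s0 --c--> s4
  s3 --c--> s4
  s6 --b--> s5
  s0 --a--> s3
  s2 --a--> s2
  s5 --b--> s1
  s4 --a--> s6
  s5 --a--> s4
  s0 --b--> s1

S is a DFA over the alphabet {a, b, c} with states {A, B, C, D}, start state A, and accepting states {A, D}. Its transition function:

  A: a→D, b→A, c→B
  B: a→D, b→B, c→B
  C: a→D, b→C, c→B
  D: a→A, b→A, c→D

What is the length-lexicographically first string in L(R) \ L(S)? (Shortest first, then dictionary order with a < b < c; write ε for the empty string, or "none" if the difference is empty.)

c

The string c is accepted by R but not by S.
No shorter string lies in the difference, and c is the lexicographically first length-1 string in L(R) \ L(S).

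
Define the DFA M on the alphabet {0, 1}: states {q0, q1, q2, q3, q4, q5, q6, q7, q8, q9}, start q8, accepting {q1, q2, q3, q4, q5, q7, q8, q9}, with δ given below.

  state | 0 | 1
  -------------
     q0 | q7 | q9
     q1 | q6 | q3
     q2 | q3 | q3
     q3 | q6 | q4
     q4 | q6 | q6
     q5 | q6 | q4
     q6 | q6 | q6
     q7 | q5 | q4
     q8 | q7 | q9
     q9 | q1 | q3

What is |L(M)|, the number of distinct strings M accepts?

The useful subgraph on states {q1, q3, q4, q5, q7, q8, q9} is acyclic, so L(M) is finite; the longest accepting path visits 5 useful states, giving maximum string length 4.
Counting accepting paths from q8 by length: 1 of length 0, 2 of length 1, 4 of length 2, 3 of length 3, 1 of length 4. Total 11.

11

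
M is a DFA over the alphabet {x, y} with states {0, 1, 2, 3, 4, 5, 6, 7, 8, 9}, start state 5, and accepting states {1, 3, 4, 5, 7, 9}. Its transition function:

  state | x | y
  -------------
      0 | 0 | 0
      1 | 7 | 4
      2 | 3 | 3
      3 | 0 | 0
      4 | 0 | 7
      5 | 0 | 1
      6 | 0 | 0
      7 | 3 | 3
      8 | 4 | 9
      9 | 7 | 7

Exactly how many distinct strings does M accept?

9

The useful subgraph on states {1, 3, 4, 5, 7} is acyclic, so L(M) is finite; the longest accepting path visits 5 useful states, giving maximum string length 4.
Counting accepting paths from 5 by length: 1 of length 0, 1 of length 1, 2 of length 2, 3 of length 3, 2 of length 4. Total 9.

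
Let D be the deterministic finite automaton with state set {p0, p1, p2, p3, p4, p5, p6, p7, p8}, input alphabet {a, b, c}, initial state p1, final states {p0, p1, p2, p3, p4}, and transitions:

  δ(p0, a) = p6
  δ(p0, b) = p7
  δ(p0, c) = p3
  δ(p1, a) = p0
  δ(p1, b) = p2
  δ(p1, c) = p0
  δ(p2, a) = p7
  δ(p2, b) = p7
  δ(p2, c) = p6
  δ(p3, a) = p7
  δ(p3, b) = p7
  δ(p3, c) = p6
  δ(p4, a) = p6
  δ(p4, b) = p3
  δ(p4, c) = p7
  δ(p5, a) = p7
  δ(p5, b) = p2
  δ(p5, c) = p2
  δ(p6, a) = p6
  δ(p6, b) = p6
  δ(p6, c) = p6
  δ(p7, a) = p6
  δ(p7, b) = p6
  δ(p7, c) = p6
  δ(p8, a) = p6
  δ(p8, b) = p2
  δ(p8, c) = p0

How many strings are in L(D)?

The useful subgraph on states {p0, p1, p2, p3} is acyclic, so L(D) is finite; the longest accepting path visits 3 useful states, giving maximum string length 2.
Counting accepting paths from p1 by length: 1 of length 0, 3 of length 1, 2 of length 2. Total 6.

6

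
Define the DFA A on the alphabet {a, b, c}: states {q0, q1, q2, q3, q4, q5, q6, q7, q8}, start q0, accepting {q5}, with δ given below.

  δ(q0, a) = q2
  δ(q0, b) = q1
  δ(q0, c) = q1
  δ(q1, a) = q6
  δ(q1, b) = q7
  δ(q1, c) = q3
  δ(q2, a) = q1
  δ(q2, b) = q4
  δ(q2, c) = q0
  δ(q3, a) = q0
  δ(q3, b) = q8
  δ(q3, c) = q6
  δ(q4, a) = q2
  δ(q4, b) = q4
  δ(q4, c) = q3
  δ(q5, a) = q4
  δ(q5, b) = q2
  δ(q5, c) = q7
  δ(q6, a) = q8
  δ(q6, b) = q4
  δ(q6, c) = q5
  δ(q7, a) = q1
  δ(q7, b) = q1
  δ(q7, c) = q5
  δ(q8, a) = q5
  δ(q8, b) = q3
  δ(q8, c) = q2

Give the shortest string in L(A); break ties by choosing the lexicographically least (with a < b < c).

A breadth-first search from q0 reaches an accepting state first via the path q0 → q1 → q6 → q5 on input bac.
No string of length < 3 is accepted (BFS exhausts all shorter strings without reaching an accepting state), and bac is the lexicographically least accepting string of length 3.

bac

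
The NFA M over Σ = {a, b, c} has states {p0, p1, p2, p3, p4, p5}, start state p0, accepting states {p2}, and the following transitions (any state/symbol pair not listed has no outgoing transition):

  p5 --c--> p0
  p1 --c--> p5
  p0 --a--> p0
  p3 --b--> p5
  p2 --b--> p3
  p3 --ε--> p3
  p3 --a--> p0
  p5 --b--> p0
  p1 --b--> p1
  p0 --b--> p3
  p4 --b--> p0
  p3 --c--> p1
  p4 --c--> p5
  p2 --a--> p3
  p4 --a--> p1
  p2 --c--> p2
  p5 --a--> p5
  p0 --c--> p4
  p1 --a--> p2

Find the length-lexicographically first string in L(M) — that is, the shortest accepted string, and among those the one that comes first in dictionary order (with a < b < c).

A breadth-first search from p0 reaches an accepting state first via the path p0 → p3 → p1 → p2 on input bca.
No string of length < 3 is accepted (BFS exhausts all shorter strings without reaching an accepting state), and bca is the lexicographically least accepting string of length 3.

bca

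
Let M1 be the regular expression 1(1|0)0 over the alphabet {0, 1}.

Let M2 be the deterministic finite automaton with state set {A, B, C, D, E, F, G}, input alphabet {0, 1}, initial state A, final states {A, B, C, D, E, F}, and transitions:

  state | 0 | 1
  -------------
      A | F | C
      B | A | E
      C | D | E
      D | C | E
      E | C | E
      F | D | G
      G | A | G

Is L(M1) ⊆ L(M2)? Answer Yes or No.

Converting the expression M1 to a DFA (subset construction, then merging equivalent states) gives the minimal DFA with states {r0, r1, r2, r3, r4}, start state r0, accepting states {r4} and transitions r0: 0→r1, 1→r2; r1: 0→r1, 1→r1; r2: 0→r3, 1→r3; r3: 0→r4, 1→r1; r4: 0→r1, 1→r1.
Exploring the product automaton M1 × M2 from the start pair (r0, A), following both machines on each input symbol, reaches 11 state pairs: (r0, A), (r1, F), (r2, C), (r1, D), (r1, G), (r3, D), (r3, E), (r1, C), (r1, E), (r1, A), (r4, C).
M1 accepts in {r4} and M2 accepts in {A, B, C, D, E, F}. The reachable pairs whose M1-component is accepting are (r4, C); in each of them the M2-component is accepting too, so the product for L(M1) \ L(M2) (M1-component accepting, M2-component rejecting) has no reachable accepting pair and the difference is empty.
Hence every string in L(M1) is also in L(M2).

Yes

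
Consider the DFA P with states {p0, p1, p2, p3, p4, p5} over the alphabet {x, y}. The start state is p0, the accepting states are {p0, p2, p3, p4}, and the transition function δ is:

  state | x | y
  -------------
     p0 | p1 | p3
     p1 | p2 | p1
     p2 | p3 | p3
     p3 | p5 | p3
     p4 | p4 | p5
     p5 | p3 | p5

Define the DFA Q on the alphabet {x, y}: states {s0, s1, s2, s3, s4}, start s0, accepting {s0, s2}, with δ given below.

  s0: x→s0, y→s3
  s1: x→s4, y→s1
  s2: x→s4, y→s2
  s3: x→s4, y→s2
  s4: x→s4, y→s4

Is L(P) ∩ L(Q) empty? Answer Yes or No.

The empty string ε is accepted by both P and Q.
Hence L(P) ∩ L(Q) ≠ ∅.

No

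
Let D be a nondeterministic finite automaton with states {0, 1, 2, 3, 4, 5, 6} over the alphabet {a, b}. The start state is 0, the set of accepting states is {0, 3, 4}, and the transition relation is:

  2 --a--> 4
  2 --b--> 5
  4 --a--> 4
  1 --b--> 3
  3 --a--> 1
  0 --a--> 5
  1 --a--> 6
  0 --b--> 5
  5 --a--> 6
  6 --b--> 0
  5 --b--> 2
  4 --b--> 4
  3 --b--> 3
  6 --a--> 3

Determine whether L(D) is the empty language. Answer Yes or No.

No

The empty string ε is accepted: the run 0 ends in the accepting state 0.
Since at least one string is accepted, L(D) is not empty.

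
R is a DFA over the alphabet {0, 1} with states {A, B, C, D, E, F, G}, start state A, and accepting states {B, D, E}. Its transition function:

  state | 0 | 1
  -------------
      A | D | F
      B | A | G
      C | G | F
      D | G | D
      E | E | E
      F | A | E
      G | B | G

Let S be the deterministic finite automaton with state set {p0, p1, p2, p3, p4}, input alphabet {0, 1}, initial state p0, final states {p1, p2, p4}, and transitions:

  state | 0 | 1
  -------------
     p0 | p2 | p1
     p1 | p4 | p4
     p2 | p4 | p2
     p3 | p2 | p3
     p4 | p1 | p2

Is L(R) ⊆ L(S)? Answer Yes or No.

Exploring the product automaton R × S from the start pair (A, p0), following both machines on each input symbol, reaches 17 state pairs: (A, p0), (D, p2), (F, p1), (G, p4), (A, p4), (E, p4), (B, p1), (G, p2), (D, p1), (F, p2), (E, p1), (E, p2), (B, p4), (D, p4), (A, p1), (G, p1), (F, p4).
R accepts in {B, D, E} and S accepts in {p1, p2, p4}. The reachable pairs whose R-component is accepting are (D, p2), (E, p4), (B, p1), (D, p1), (E, p1), (E, p2), (B, p4), (D, p4); in each of them the S-component is accepting too, so the product for L(R) \ L(S) (R-component accepting, S-component rejecting) has no reachable accepting pair and the difference is empty.
Hence every string in L(R) is also in L(S).

Yes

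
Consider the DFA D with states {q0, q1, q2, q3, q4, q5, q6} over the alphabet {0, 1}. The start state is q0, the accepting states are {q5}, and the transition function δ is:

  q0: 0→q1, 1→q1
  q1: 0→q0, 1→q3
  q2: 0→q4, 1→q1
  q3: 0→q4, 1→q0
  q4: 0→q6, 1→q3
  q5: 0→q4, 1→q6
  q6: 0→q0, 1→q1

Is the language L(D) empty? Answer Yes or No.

Yes

The states reachable from the start state are {q0, q1, q3, q4, q6}.
None of the accepting states {q5} is reachable, so no string is accepted and L(D) = ∅.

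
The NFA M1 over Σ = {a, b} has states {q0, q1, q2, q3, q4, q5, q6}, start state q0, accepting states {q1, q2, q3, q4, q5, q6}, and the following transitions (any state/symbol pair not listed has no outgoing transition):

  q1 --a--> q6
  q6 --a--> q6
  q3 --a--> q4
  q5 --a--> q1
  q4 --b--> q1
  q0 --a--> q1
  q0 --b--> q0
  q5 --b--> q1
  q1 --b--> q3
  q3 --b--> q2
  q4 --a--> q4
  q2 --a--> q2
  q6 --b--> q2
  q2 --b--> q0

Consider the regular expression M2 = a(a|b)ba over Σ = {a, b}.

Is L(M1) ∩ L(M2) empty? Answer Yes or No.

The string aaba is accepted by both M1 and M2.
Hence L(M1) ∩ L(M2) ≠ ∅.

No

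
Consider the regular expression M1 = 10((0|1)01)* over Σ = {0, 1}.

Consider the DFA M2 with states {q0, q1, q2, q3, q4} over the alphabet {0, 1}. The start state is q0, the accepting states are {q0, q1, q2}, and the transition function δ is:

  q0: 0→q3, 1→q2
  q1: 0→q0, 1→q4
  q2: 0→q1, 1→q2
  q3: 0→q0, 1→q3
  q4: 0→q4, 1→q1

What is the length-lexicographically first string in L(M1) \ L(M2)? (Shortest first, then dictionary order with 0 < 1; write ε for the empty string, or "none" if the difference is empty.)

The string 10001 is accepted by M1 but not by M2.
No shorter string lies in the difference, and 10001 is the lexicographically first length-5 string in L(M1) \ L(M2).

10001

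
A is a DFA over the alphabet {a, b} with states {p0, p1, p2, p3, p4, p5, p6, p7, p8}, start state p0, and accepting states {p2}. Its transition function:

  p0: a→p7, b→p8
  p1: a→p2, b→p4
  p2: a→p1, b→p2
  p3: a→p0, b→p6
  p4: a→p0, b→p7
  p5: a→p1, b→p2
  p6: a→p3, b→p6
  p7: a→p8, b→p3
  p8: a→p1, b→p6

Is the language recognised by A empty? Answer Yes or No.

The string baa is accepted: the run p0 → p8 → p1 → p2 ends in the accepting state p2.
Since at least one string is accepted, L(A) is not empty.

No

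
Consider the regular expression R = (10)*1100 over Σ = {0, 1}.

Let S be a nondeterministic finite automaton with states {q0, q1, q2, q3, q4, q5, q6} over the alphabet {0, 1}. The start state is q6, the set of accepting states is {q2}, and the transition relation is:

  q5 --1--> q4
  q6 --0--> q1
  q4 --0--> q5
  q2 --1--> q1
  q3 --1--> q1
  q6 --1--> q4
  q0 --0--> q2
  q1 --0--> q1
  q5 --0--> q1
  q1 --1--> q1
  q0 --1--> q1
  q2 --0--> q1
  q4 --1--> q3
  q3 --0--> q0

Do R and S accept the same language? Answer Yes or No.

Yes

Converting the expression R to a DFA (subset construction, then merging equivalent states) gives the minimal DFA with states {r0, r1, r2, r3, r4, r5}, start state r0, accepting states {r5} and transitions r0: 0→r1, 1→r2; r1: 0→r1, 1→r1; r2: 0→r0, 1→r3; r3: 0→r4, 1→r1; r4: 0→r5, 1→r1; r5: 0→r1, 1→r1.
Exploring the product automaton R × S from the start pair (r0, q6), following both machines on each input symbol, reaches 7 state pairs: (r0, q6), (r1, q1), (r2, q4), (r0, q5), (r3, q3), (r4, q0), (r5, q2).
R accepts in {r5} and S accepts in {q2}. In every reachable pair the two components are either both accepting — (r5, q2) — or both non-accepting, so no string is accepted by exactly one of the machines: L(R) \ L(S) and L(S) \ L(R) are both empty.
Hence every string is accepted by R iff it is accepted by S, and the two languages coincide.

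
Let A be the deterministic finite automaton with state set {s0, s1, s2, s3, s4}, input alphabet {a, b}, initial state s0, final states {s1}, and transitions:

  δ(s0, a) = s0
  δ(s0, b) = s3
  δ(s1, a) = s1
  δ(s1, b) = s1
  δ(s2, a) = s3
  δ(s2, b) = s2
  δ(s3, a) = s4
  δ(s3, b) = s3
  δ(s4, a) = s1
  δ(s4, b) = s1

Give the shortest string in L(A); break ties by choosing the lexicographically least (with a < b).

A breadth-first search from s0 reaches an accepting state first via the path s0 → s3 → s4 → s1 on input baa.
No string of length < 3 is accepted (BFS exhausts all shorter strings without reaching an accepting state), and baa is the lexicographically least accepting string of length 3.

baa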